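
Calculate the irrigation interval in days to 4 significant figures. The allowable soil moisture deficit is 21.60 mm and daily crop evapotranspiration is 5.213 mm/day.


Approach: apply the irrigation interval relation, interval = SMD / ETc.
interval = 21.60 / 5.213 = 4.143 days
Therefore the irrigation interval = 4.143 days.


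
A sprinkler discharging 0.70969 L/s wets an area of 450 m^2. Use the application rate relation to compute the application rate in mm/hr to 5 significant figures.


Approach: apply the application rate relation, rate = (Q/A)*3600.
rate = (0.70969 / 450) * 3600 = 5.6775 mm/hr
Therefore the application rate = 5.6775 mm/hr.


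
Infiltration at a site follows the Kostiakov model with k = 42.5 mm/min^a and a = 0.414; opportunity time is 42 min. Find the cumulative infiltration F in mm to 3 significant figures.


Approach: apply the Kostiakov infiltration equation, F = k*t^a.
F = 42.5 * 42^0.414 = 200 mm
Therefore the cumulative infiltration F = 200 mm.


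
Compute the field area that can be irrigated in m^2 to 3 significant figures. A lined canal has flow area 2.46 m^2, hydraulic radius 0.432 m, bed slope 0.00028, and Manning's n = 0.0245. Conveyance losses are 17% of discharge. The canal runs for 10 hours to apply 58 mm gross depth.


Approach: apply Manning's equation with a conveyance and depth budget, Q = (1/n)*A*R^(2/3)*S^(1/2); Q_field = Q*(1-loss); Area = Q_field*t/(d/1000).
Step 1 — canal discharge (Manning's equation):
  Q = (1/0.0245) * 2.46 * 0.432^(2/3) * 0.00028^(1/2) = 0.96015 m^3/s
Step 2 — delivered flow: Q_field = 0.96015*(1 - 17/100) = 0.79692 m^3/s
Step 3 — volume delivered: V = 0.79692 * 10*3600 = 28689 m^3
Step 4 — area served: A = V / (depth/1000) = 28689 / 0.058 = 495000 m^2
Therefore the field area that can be irrigated = 495000 m^2.


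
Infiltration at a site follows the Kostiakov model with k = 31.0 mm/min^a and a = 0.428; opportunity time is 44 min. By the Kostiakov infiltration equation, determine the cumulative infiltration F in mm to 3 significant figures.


Approach: apply the Kostiakov infiltration equation, F = k*t^a.
F = 31.0 * 44^0.428 = 157 mm
Therefore the cumulative infiltration F = 157 mm.


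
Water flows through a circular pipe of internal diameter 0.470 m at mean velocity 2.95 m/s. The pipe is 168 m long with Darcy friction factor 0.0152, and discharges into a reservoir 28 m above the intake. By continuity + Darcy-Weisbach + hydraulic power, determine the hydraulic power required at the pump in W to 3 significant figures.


Approach: apply continuity + Darcy-Weisbach + hydraulic power, Q = A*v; hf = f*(L/D)*(v^2/(2g)); H = static + hf; P = rho*g*Q*H.
Step 1 — flow rate (continuity, Q = A*v):
  A = pi*(0.470/2)^2 = 0.17349 m^2
  Q = 0.17349 * 2.95 = 0.51181 m^3/s
Step 2 — friction head loss (Darcy-Weisbach):
  hf = 0.0152 * (168/0.470) * (2.95^2 / (2*9.81))
  hf = 2.4099 m
Step 3 — total head: H = 28 + 2.4099 = 30.410 m
Step 4 — hydraulic power (P = rho*g*Q*H):
  P = 1000 * 9.81 * 0.51181 * 30.410 = 153000 W
Therefore the hydraulic power required at the pump = 153000 W.


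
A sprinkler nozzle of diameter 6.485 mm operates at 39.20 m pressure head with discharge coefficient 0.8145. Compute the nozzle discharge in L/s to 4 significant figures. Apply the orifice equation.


Approach: apply the orifice equation, Q = Cd*A*sqrt(2*g*h), A = pi*(d/2)^2.
A = pi*(6.485e-3/2)^2 = 3.30301e-05 m^2
Q = 0.8145 * 3.30301e-05 * sqrt(2*9.81*39.20) * 1000 = 0.7461 L/s
Therefore the nozzle discharge = 0.7461 L/s.


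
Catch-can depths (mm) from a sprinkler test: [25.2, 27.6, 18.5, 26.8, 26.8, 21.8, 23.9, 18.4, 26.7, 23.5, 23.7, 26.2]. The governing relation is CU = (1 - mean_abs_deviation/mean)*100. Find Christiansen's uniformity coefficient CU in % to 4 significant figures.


mean = 24.0917 mm
mean |d_i - mean| = 2.45833 mm
CU = (1 - 2.45833/24.0917)*100 = 89.80 %
Therefore Christiansen's uniformity coefficient CU = 89.80 %.


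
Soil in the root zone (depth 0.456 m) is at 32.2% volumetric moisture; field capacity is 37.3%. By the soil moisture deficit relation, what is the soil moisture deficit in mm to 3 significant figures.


Approach: apply the soil moisture deficit relation, SMD = (FC - theta)/100 * depth * 1000.
SMD = (37.3 - 32.2)/100 * 0.456 * 1000 = 23.3 mm
Therefore the soil moisture deficit = 23.3 mm.


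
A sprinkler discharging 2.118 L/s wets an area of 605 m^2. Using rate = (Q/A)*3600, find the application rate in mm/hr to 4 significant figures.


rate = (2.118 / 605) * 3600 = 12.60 mm/hr
Therefore the application rate = 12.60 mm/hr.


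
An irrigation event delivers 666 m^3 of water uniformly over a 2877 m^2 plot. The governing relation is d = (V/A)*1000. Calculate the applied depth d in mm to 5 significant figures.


d = (666 / 2877) * 1000 = 231.49 mm
Therefore the applied depth d = 231.49 mm.


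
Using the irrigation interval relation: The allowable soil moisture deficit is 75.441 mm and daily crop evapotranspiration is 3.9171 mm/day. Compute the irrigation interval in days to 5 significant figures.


Approach: apply the irrigation interval relation, interval = SMD / ETc.
interval = 75.441 / 3.9171 = 19.259 days
Therefore the irrigation interval = 19.259 days.


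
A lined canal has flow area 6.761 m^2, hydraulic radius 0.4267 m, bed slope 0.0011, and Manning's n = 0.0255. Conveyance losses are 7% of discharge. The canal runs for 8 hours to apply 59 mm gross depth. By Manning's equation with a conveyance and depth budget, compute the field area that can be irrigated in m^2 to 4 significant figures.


Approach: apply Manning's equation with a conveyance and depth budget, Q = (1/n)*A*R^(2/3)*S^(1/2); Q_field = Q*(1-loss); Area = Q_field*t/(d/1000).
Step 1 — canal discharge (Manning's equation):
  Q = (1/0.0255) * 6.761 * 0.4267^(2/3) * 0.0011^(1/2) = 4.98405 m^3/s
Step 2 — delivered flow: Q_field = 4.98405*(1 - 7/100) = 4.63516 m^3/s
Step 3 — volume delivered: V = 4.63516 * 8*3600 = 133493 m^3
Step 4 — area served: A = V / (depth/1000) = 133493 / 0.059 = 2263000 m^2
Therefore the field area that can be irrigated = 2263000 m^2.


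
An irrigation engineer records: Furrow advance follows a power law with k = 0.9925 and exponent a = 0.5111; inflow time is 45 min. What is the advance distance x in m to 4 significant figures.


Approach: apply the power-law advance function, x = k*t^a.
x = 0.9925 * 45^0.5111 = 6.945 m
Therefore the advance distance x = 6.945 m.


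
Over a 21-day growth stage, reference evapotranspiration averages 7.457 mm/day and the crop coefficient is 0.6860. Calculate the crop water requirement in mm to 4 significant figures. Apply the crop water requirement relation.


Approach: apply the crop water requirement relation, CWR = ET0 * Kc * days.
CWR = 7.457 * 0.6860 * 21 = 107.4 mm
Therefore the crop water requirement = 107.4 mm.


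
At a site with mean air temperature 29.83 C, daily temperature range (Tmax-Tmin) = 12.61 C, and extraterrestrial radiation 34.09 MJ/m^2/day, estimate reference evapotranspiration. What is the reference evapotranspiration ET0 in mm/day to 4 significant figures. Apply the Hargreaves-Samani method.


Approach: apply the Hargreaves-Samani method, ET0 = 0.0023*(Tmean+17.8)*sqrt(Tmax-Tmin)*0.408*Ra.
ET0 = 0.0023*(29.83+17.8)*sqrt(12.61)*0.408*34.09 = 5.411 mm/day
Therefore the reference evapotranspiration ET0 = 5.411 mm/day.


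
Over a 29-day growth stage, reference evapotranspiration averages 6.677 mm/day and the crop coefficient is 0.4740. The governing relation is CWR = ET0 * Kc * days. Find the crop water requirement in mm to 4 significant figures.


CWR = 6.677 * 0.4740 * 29 = 91.78 mm
Therefore the crop water requirement = 91.78 mm.


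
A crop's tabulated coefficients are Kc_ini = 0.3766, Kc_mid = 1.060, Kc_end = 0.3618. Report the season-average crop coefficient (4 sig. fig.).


Approach: apply a simple seasonal average, Kc_avg = (Kc_ini + Kc_mid + Kc_end)/3.
Kc_avg = (0.3766 + 1.060 + 0.3618)/3 = 0.5995
Therefore the season-average crop coefficient = 0.5995.


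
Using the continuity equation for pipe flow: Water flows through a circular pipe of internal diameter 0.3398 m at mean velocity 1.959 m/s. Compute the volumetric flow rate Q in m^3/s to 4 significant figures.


Approach: apply the continuity equation for pipe flow, Q = A * v with A = pi*(D/2)^2.
A = pi*(0.3398/2)^2 = 0.0906852 m^2
Q = 0.0906852 * 1.959 = 0.1777 m^3/s
Therefore the volumetric flow rate Q = 0.1777 m^3/s.


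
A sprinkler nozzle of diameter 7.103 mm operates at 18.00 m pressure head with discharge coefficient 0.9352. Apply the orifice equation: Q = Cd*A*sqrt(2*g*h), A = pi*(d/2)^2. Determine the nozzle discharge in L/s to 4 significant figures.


A = pi*(7.103e-3/2)^2 = 3.96254e-05 m^2
Q = 0.9352 * 3.96254e-05 * sqrt(2*9.81*18.00) * 1000 = 0.6964 L/s
Therefore the nozzle discharge = 0.6964 L/s.


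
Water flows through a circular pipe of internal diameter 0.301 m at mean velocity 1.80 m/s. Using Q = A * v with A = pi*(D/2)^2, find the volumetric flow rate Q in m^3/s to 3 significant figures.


A = pi*(0.301/2)^2 = 0.071158 m^2
Q = 0.071158 * 1.80 = 0.128 m^3/s
Therefore the volumetric flow rate Q = 0.128 m^3/s.


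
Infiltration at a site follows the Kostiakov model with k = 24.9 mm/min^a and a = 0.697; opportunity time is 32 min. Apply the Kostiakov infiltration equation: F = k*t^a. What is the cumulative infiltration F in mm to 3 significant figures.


F = 24.9 * 32^0.697 = 279 mm
Therefore the cumulative infiltration F = 279 mm.


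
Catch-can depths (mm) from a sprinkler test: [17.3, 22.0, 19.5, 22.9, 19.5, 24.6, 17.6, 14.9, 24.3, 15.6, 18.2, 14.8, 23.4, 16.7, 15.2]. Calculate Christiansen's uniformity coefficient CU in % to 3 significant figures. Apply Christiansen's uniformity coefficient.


Approach: apply Christiansen's uniformity coefficient, CU = (1 - mean_abs_deviation/mean)*100.
mean = 19.100 mm
mean |d_i - mean| = 3.0000 mm
CU = (1 - 3.0000/19.100)*100 = 84.3 %
Therefore Christiansen's uniformity coefficient CU = 84.3 %.


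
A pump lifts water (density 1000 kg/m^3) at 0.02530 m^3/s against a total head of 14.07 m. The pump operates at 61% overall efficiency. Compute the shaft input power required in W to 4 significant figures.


Approach: apply hydraulic power then efficiency conversion, P = rho*g*Q*H; P_in = P/eta.
Step 1 — hydraulic power (P = rho*g*Q*H):
  P = 1000 * 9.81 * 0.02530 * 14.07 = 3492.08 W
Step 2 — input power: P_in = P/eta = 3492.08 / 0.61 = 5725 W
Therefore the shaft input power required = 5725 W.


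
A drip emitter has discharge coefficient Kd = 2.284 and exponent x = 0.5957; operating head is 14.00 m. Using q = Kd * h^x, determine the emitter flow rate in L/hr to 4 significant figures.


q = 2.284 * 14.00^0.5957 = 11.00 L/hr
Therefore the emitter flow rate = 11.00 L/hr.


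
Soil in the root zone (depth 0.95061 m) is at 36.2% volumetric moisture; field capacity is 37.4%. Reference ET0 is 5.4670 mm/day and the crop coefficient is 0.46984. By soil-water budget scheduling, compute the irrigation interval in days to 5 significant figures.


Approach: apply soil-water budget scheduling, SMD = (FC-theta)/100*depth*1000; ETc = ET0*Kc; interval = SMD/ETc.
Step 1 — soil moisture deficit:
  SMD = (37.4 - 36.2)/100 * 0.95061 * 1000 = 11.40732 mm
Step 2 — daily crop ET (ETc = ET0*Kc):
  ETc = 5.4670 * 0.46984 = 2.568615 mm/day
Step 3 — irrigation interval (SMD/ETc):
  interval = 11.40732 / 2.568615 = 4.4410 days
Therefore the irrigation interval = 4.4410 days.


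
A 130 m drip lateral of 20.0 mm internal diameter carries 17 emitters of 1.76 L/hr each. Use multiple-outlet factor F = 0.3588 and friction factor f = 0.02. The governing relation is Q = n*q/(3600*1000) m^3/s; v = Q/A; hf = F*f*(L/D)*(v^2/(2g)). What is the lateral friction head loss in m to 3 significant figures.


Q = 17*1.76/(3600*1000) = 8.3111e-06 m^3/s
A = pi*(20.0e-3/2)^2 = 3.1416e-04 m^2, so v = Q/A = 0.026455 m/s
hf = 0.3588*0.02*(130/0.0200)*(0.026455^2/(2*9.81)) = 0.00166 m
Therefore the lateral friction head loss = 0.00166 m.


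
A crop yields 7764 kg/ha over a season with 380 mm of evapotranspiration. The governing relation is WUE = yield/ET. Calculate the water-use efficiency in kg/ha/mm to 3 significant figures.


WUE = 7764 / 380 = 20.4 kg/ha/mm
Therefore the water-use efficiency = 20.4 kg/ha/mm.


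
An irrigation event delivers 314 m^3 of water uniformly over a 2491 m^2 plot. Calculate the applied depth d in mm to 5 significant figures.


Approach: apply depth from volume over area, d = (V/A)*1000.
d = (314 / 2491) * 1000 = 126.05 mm
Therefore the applied depth d = 126.05 mm.


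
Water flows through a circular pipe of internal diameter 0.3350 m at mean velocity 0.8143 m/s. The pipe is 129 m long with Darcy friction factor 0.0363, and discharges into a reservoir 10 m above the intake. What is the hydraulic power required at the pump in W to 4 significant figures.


Approach: apply continuity + Darcy-Weisbach + hydraulic power, Q = A*v; hf = f*(L/D)*(v^2/(2g)); H = static + hf; P = rho*g*Q*H.
Step 1 — flow rate (continuity, Q = A*v):
  A = pi*(0.3350/2)^2 = 0.0881413 m^2
  Q = 0.0881413 * 0.8143 = 0.0717735 m^3/s
Step 2 — friction head loss (Darcy-Weisbach):
  hf = 0.0363 * (129/0.3350) * (0.8143^2 / (2*9.81))
  hf = 0.472413 m
Step 3 — total head: H = 10 + 0.472413 = 10.4724 m
Step 4 — hydraulic power (P = rho*g*Q*H):
  P = 1000 * 9.81 * 0.0717735 * 10.4724 = 7374 W
Therefore the hydraulic power required at the pump = 7374 W.


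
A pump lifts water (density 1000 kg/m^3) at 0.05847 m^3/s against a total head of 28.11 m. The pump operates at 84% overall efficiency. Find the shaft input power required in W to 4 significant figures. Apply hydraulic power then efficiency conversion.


Approach: apply hydraulic power then efficiency conversion, P = rho*g*Q*H; P_in = P/eta.
Step 1 — hydraulic power (P = rho*g*Q*H):
  P = 1000 * 9.81 * 0.05847 * 28.11 = 16123.6 W
Step 2 — input power: P_in = P/eta = 16123.6 / 0.84 = 19190 W
Therefore the shaft input power required = 19190 W.


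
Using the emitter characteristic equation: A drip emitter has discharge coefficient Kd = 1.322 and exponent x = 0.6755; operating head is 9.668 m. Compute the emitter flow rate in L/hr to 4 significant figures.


Approach: apply the emitter characteristic equation, q = Kd * h^x.
q = 1.322 * 9.668^0.6755 = 6.121 L/hr
Therefore the emitter flow rate = 6.121 L/hr.


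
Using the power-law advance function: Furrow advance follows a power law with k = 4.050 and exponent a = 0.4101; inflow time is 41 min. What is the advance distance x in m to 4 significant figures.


Approach: apply the power-law advance function, x = k*t^a.
x = 4.050 * 41^0.4101 = 18.57 m
Therefore the advance distance x = 18.57 m.


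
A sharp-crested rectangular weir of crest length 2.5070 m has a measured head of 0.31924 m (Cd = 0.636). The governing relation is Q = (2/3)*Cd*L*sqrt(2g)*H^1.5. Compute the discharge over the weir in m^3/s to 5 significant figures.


Q = (2/3)*0.636*2.5070*sqrt(2*9.81)*0.31924^1.5 = 0.84927 m^3/s
Therefore the discharge over the weir = 0.84927 m^3/s.


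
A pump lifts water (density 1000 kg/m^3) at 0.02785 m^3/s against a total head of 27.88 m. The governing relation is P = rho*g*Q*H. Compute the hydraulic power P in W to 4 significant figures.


P = 1000 * 9.81 * 0.02785 * 27.88 = 7617 W
Therefore the hydraulic power P = 7617 W.


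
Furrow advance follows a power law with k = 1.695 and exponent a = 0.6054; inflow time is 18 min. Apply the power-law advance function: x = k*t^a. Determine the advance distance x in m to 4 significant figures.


x = 1.695 * 18^0.6054 = 9.752 m
Therefore the advance distance x = 9.752 m.


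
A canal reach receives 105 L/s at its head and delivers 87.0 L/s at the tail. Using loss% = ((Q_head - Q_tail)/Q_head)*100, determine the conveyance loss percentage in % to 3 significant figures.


loss = ((105 - 87.0)/105)*100 = 17.1 %
Therefore the conveyance loss percentage = 17.1 %.


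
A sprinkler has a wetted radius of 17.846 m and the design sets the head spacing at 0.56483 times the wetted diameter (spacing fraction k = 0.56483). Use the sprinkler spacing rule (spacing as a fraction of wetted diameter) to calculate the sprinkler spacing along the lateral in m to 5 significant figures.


Approach: apply the sprinkler spacing rule (spacing as a fraction of wetted diameter), S = k*(2*R).
S = 0.56483 * (2 * 17.846) = 20.160 m
Therefore the sprinkler spacing along the lateral = 20.160 m.


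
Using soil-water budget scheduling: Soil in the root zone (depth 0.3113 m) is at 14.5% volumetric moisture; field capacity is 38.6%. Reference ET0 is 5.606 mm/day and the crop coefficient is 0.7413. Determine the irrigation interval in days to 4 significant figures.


Approach: apply soil-water budget scheduling, SMD = (FC-theta)/100*depth*1000; ETc = ET0*Kc; interval = SMD/ETc.
Step 1 — soil moisture deficit:
  SMD = (38.6 - 14.5)/100 * 0.3113 * 1000 = 75.0233 mm
Step 2 — daily crop ET (ETc = ET0*Kc):
  ETc = 5.606 * 0.7413 = 4.15573 mm/day
Step 3 — irrigation interval (SMD/ETc):
  interval = 75.0233 / 4.15573 = 18.05 days
Therefore the irrigation interval = 18.05 days.


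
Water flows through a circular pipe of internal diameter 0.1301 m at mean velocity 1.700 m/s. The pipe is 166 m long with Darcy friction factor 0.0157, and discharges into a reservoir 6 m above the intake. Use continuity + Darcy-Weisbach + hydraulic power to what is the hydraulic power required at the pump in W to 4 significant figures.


Approach: apply continuity + Darcy-Weisbach + hydraulic power, Q = A*v; hf = f*(L/D)*(v^2/(2g)); H = static + hf; P = rho*g*Q*H.
Step 1 — flow rate (continuity, Q = A*v):
  A = pi*(0.1301/2)^2 = 0.0132937 m^2
  Q = 0.0132937 * 1.700 = 0.0225992 m^3/s
Step 2 — friction head loss (Darcy-Weisbach):
  hf = 0.0157 * (166/0.1301) * (1.700^2 / (2*9.81))
  hf = 2.95073 m
Step 3 — total head: H = 6 + 2.95073 = 8.95073 m
Step 4 — hydraulic power (P = rho*g*Q*H):
  P = 1000 * 9.81 * 0.0225992 * 8.95073 = 1984 W
Therefore the hydraulic power required at the pump = 1984 W.


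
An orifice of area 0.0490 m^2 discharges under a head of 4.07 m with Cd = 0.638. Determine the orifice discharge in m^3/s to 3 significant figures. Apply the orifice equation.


Approach: apply the orifice equation, Q = Cd*A*sqrt(2*g*h).
Q = 0.638 * 0.0490 * sqrt(2*9.81*4.07) = 0.279 m^3/s
Therefore the orifice discharge = 0.279 m^3/s.


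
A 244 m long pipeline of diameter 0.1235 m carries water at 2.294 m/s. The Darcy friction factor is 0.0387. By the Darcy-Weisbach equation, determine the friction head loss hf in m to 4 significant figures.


Approach: apply the Darcy-Weisbach equation, hf = f*(L/D)*(v^2/(2g)).
hf = 0.0387 * (244/0.1235) * (2.294^2 / (2*9.81))
hf = 20.51 m
Therefore the friction head loss hf = 20.51 m.


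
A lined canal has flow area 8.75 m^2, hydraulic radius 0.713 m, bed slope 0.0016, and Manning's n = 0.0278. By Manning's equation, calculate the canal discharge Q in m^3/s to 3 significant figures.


Approach: apply Manning's equation, Q = (1/n)*A*R^(2/3)*S^(1/2).
Q = (1/0.0278) * 8.75 * 0.713^(2/3) * 0.0016^(1/2) = 10.0 m^3/s
Therefore the canal discharge Q = 10.0 m^3/s.


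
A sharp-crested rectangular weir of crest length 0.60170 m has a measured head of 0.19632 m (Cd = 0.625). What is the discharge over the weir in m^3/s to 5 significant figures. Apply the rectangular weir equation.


Approach: apply the rectangular weir equation, Q = (2/3)*Cd*L*sqrt(2g)*H^1.5.
Q = (2/3)*0.625*0.60170*sqrt(2*9.81)*0.19632^1.5 = 0.096597 m^3/s
Therefore the discharge over the weir = 0.096597 m^3/s.


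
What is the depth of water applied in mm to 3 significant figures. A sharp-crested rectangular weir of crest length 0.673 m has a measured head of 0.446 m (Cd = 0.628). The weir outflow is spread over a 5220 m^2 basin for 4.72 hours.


Approach: apply the rectangular weir equation with a volume-to-depth conversion, Q = (2/3)*Cd*L*sqrt(2g)*H^1.5; d = Q*t/A * 1000.
Step 1 — weir discharge:
  Q = (2/3)*0.628*0.673*sqrt(2*9.81)*0.446^1.5 = 0.37174 m^3/s
Step 2 — volume: V = 0.37174 * 4.72*3600 = 6316.5 m^3
Step 3 — depth: d = V/A * 1000 = 6316.5/5220 * 1000 = 1210 mm
Therefore the depth of water applied = 1210 mm.


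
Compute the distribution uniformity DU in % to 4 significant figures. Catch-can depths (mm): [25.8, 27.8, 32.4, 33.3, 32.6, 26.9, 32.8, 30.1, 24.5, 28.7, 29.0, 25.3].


Approach: apply the low-quarter distribution uniformity, DU = (mean of lowest quarter of readings / overall mean)*100.
sorted lowest 3 of 12: [24.5, 25.3, 25.8] -> mean = 25.2000 mm
overall mean = 29.1000 mm
DU = (25.2000/29.1000)*100 = 86.60 %
Therefore the distribution uniformity DU = 86.60 %.


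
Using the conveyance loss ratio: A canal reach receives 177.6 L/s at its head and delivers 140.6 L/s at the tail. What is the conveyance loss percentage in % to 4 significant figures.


Approach: apply the conveyance loss ratio, loss% = ((Q_head - Q_tail)/Q_head)*100.
loss = ((177.6 - 140.6)/177.6)*100 = 20.83 %
Therefore the conveyance loss percentage = 20.83 %.


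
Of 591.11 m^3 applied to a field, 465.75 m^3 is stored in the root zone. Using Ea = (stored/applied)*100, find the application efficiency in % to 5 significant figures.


Ea = (465.75/591.11)*100 = 78.792 %
Therefore the application efficiency = 78.792 %.


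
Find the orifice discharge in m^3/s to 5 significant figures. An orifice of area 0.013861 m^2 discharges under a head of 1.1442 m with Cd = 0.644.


Approach: apply the orifice equation, Q = Cd*A*sqrt(2*g*h).
Q = 0.644 * 0.013861 * sqrt(2*9.81*1.1442) = 0.042294 m^3/s
Therefore the orifice discharge = 0.042294 m^3/s.


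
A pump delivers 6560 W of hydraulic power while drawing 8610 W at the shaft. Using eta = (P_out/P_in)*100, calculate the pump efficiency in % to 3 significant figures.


eta = (6560 / 8610) * 100 = 76.2 %
Therefore the pump efficiency = 76.2 %.


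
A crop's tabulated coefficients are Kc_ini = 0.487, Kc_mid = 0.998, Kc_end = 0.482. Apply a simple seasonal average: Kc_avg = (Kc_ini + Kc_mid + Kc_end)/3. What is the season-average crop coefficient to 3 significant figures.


Kc_avg = (0.487 + 0.998 + 0.482)/3 = 0.656
Therefore the season-average crop coefficient = 0.656.


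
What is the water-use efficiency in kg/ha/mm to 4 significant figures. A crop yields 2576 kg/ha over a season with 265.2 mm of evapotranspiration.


Approach: apply the water-use efficiency ratio, WUE = yield/ET.
WUE = 2576 / 265.2 = 9.713 kg/ha/mm
Therefore the water-use efficiency = 9.713 kg/ha/mm.


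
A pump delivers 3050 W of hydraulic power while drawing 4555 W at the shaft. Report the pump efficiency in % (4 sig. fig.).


Approach: apply the efficiency ratio, eta = (P_out/P_in)*100.
eta = (3050 / 4555) * 100 = 66.96 %
Therefore the pump efficiency = 66.96 %.


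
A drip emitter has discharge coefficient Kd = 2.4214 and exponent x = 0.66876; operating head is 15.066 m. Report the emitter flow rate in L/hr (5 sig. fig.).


Approach: apply the emitter characteristic equation, q = Kd * h^x.
q = 2.4214 * 15.066^0.66876 = 14.855 L/hr
Therefore the emitter flow rate = 14.855 L/hr.


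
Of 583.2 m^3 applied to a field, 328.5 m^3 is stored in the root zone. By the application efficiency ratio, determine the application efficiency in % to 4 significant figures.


Approach: apply the application efficiency ratio, Ea = (stored/applied)*100.
Ea = (328.5/583.2)*100 = 56.33 %
Therefore the application efficiency = 56.33 %.


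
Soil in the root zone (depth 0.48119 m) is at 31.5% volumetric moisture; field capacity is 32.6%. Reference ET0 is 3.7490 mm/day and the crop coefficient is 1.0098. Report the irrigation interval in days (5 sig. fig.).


Approach: apply soil-water budget scheduling, SMD = (FC-theta)/100*depth*1000; ETc = ET0*Kc; interval = SMD/ETc.
Step 1 — soil moisture deficit:
  SMD = (32.6 - 31.5)/100 * 0.48119 * 1000 = 5.293090 mm
Step 2 — daily crop ET (ETc = ET0*Kc):
  ETc = 3.7490 * 1.0098 = 3.785740 mm/day
Step 3 — irrigation interval (SMD/ETc):
  interval = 5.293090 / 3.785740 = 1.3982 days
Therefore the irrigation interval = 1.3982 days.


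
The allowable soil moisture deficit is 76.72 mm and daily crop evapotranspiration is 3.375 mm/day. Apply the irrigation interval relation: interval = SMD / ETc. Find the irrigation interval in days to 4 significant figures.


interval = 76.72 / 3.375 = 22.73 days
Therefore the irrigation interval = 22.73 days.


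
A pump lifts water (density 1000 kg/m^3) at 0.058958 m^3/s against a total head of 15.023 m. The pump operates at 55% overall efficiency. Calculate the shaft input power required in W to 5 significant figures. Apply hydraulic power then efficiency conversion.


Approach: apply hydraulic power then efficiency conversion, P = rho*g*Q*H; P_in = P/eta.
Step 1 — hydraulic power (P = rho*g*Q*H):
  P = 1000 * 9.81 * 0.058958 * 15.023 = 8688.972 W
Step 2 — input power: P_in = P/eta = 8688.972 / 0.55 = 15798 W
Therefore the shaft input power required = 15798 W.


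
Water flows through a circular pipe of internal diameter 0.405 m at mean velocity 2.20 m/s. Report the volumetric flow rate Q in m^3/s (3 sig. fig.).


Approach: apply the continuity equation for pipe flow, Q = A * v with A = pi*(D/2)^2.
A = pi*(0.405/2)^2 = 0.12882 m^2
Q = 0.12882 * 2.20 = 0.283 m^3/s
Therefore the volumetric flow rate Q = 0.283 m^3/s.


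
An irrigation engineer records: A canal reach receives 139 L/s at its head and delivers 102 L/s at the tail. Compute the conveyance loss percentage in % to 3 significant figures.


Approach: apply the conveyance loss ratio, loss% = ((Q_head - Q_tail)/Q_head)*100.
loss = ((139 - 102)/139)*100 = 26.6 %
Therefore the conveyance loss percentage = 26.6 %.


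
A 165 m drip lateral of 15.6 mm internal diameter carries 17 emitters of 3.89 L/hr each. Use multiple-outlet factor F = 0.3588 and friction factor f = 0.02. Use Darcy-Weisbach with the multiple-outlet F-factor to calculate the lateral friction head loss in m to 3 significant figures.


Approach: apply Darcy-Weisbach with the multiple-outlet F-factor, Q = n*q/(3600*1000) m^3/s; v = Q/A; hf = F*f*(L/D)*(v^2/(2g)).
Q = 17*3.89/(3600*1000) = 1.8369e-05 m^3/s
A = pi*(15.6e-3/2)^2 = 1.9113e-04 m^2, so v = Q/A = 0.096107 m/s
hf = 0.3588*0.02*(165/0.0156)*(0.096107^2/(2*9.81)) = 0.0357 m
Therefore the lateral friction head loss = 0.0357 m.


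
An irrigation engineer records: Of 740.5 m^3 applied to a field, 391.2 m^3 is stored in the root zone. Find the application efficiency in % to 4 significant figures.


Approach: apply the application efficiency ratio, Ea = (stored/applied)*100.
Ea = (391.2/740.5)*100 = 52.83 %
Therefore the application efficiency = 52.83 %.


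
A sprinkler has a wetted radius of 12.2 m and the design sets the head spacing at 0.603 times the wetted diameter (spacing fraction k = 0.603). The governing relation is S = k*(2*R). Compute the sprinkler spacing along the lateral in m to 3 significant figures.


S = 0.603 * (2 * 12.2) = 14.7 m
Therefore the sprinkler spacing along the lateral = 14.7 m.


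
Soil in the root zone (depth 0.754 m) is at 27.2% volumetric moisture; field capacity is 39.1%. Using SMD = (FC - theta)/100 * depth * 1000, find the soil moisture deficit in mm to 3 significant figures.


SMD = (39.1 - 27.2)/100 * 0.754 * 1000 = 89.7 mm
Therefore the soil moisture deficit = 89.7 mm.


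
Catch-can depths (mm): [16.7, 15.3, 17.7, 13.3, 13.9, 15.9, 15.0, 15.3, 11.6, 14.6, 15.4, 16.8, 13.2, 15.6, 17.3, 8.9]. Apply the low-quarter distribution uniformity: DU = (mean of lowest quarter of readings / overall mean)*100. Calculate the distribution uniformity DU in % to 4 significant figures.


sorted lowest 4 of 16: [8.9, 11.6, 13.2, 13.3] -> mean = 11.7500 mm
overall mean = 14.7812 mm
DU = (11.7500/14.7812)*100 = 79.49 %
Therefore the distribution uniformity DU = 79.49 %.


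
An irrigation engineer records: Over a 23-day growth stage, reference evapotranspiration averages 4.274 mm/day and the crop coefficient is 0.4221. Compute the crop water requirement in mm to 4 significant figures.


Approach: apply the crop water requirement relation, CWR = ET0 * Kc * days.
CWR = 4.274 * 0.4221 * 23 = 41.49 mm
Therefore the crop water requirement = 41.49 mm.


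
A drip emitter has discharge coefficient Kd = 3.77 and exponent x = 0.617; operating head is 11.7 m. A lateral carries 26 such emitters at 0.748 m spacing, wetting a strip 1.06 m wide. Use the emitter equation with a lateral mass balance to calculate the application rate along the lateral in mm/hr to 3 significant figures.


Approach: apply the emitter equation with a lateral mass balance, q = Kd*h^x; Q = n*q; rate = Q/(n*spacing*width).
Step 1 — single emitter flow (q = Kd*h^x):
  q = 3.77 * 11.7^0.617 = 17.195 L/hr
Step 2 — total lateral flow: Q = 26 * 17.195 = 447.08 L/hr
Step 3 — wetted area: A = 26 * 0.748 * 1.06 = 20.615 m^2
Step 4 — application rate: Q/A = 447.08/20.615 = 21.7 mm/hr
Therefore the application rate along the lateral = 21.7 mm/hr.


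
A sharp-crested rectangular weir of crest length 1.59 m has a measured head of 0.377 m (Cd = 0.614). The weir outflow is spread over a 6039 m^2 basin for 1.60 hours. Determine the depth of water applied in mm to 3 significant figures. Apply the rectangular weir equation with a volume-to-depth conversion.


Approach: apply the rectangular weir equation with a volume-to-depth conversion, Q = (2/3)*Cd*L*sqrt(2g)*H^1.5; d = Q*t/A * 1000.
Step 1 — weir discharge:
  Q = (2/3)*0.614*1.59*sqrt(2*9.81)*0.377^1.5 = 0.66732 m^3/s
Step 2 — volume: V = 0.66732 * 1.60*3600 = 3843.8 m^3
Step 3 — depth: d = V/A * 1000 = 3843.8/6039 * 1000 = 636 mm
Therefore the depth of water applied = 636 mm.


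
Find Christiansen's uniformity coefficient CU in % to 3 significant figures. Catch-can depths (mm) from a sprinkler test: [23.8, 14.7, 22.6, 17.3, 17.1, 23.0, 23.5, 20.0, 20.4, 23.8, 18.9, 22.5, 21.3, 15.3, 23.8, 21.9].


Approach: apply Christiansen's uniformity coefficient, CU = (1 - mean_abs_deviation/mean)*100.
mean = 20.619 mm
mean |d_i - mean| = 2.5789 mm
CU = (1 - 2.5789/20.619)*100 = 87.5 %
Therefore Christiansen's uniformity coefficient CU = 87.5 %.


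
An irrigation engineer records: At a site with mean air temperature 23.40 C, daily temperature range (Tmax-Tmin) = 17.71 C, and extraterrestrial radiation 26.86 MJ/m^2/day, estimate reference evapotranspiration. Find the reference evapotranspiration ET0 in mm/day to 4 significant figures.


Approach: apply the Hargreaves-Samani method, ET0 = 0.0023*(Tmean+17.8)*sqrt(Tmax-Tmin)*0.408*Ra.
ET0 = 0.0023*(23.40+17.8)*sqrt(17.71)*0.408*26.86 = 4.370 mm/day
Therefore the reference evapotranspiration ET0 = 4.370 mm/day.


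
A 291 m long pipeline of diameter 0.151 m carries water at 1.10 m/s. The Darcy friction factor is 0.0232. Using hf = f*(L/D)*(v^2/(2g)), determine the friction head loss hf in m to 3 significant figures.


hf = 0.0232 * (291/0.151) * (1.10^2 / (2*9.81))
hf = 2.76 m
Therefore the friction head loss hf = 2.76 m.


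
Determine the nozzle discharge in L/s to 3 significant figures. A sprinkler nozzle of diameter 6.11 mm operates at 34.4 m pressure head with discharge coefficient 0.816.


Approach: apply the orifice equation, Q = Cd*A*sqrt(2*g*h), A = pi*(d/2)^2.
A = pi*(6.11e-3/2)^2 = 2.9321e-05 m^2
Q = 0.816 * 2.9321e-05 * sqrt(2*9.81*34.4) * 1000 = 0.622 L/s
Therefore the nozzle discharge = 0.622 L/s.


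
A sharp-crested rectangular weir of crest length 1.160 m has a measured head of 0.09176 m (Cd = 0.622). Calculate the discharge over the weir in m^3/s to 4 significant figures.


Approach: apply the rectangular weir equation, Q = (2/3)*Cd*L*sqrt(2g)*H^1.5.
Q = (2/3)*0.622*1.160*sqrt(2*9.81)*0.09176^1.5 = 0.05922 m^3/s
Therefore the discharge over the weir = 0.05922 m^3/s.


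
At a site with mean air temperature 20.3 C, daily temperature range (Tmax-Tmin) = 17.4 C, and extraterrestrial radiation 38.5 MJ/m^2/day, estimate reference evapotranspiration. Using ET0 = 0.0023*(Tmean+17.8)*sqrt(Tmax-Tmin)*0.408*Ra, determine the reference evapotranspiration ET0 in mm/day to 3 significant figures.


ET0 = 0.0023*(20.3+17.8)*sqrt(17.4)*0.408*38.5 = 5.74 mm/day
Therefore the reference evapotranspiration ET0 = 5.74 mm/day.


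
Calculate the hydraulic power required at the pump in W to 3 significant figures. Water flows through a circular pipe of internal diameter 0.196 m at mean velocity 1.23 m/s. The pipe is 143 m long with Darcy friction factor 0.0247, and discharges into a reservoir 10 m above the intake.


Approach: apply continuity + Darcy-Weisbach + hydraulic power, Q = A*v; hf = f*(L/D)*(v^2/(2g)); H = static + hf; P = rho*g*Q*H.
Step 1 — flow rate (continuity, Q = A*v):
  A = pi*(0.196/2)^2 = 0.030172 m^2
  Q = 0.030172 * 1.23 = 0.037111 m^3/s
Step 2 — friction head loss (Darcy-Weisbach):
  hf = 0.0247 * (143/0.196) * (1.23^2 / (2*9.81))
  hf = 1.3896 m
Step 3 — total head: H = 10 + 1.3896 = 11.390 m
Step 4 — hydraulic power (P = rho*g*Q*H):
  P = 1000 * 9.81 * 0.037111 * 11.390 = 4150 W
Therefore the hydraulic power required at the pump = 4150 W.


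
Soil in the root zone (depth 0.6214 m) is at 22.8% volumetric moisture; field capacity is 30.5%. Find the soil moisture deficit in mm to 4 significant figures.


Approach: apply the soil moisture deficit relation, SMD = (FC - theta)/100 * depth * 1000.
SMD = (30.5 - 22.8)/100 * 0.6214 * 1000 = 47.85 mm
Therefore the soil moisture deficit = 47.85 mm.


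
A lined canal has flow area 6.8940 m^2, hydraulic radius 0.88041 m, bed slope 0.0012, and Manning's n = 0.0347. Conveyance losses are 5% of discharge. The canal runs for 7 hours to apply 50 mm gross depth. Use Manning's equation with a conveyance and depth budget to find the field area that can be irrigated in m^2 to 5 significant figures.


Approach: apply Manning's equation with a conveyance and depth budget, Q = (1/n)*A*R^(2/3)*S^(1/2); Q_field = Q*(1-loss); Area = Q_field*t/(d/1000).
Step 1 — canal discharge (Manning's equation):
  Q = (1/0.0347) * 6.8940 * 0.88041^(2/3) * 0.0012^(1/2) = 6.322018 m^3/s
Step 2 — delivered flow: Q_field = 6.322018*(1 - 5/100) = 6.005917 m^3/s
Step 3 — volume delivered: V = 6.005917 * 7*3600 = 151349.1 m^3
Step 4 — area served: A = V / (depth/1000) = 151349.1 / 0.05 = 3027000 m^2
Therefore the field area that can be irrigated = 3027000 m^2.


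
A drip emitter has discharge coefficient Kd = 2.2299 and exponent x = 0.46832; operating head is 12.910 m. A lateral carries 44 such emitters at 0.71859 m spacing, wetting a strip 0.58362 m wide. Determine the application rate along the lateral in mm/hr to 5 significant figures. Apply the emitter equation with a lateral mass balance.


Approach: apply the emitter equation with a lateral mass balance, q = Kd*h^x; Q = n*q; rate = Q/(n*spacing*width).
Step 1 — single emitter flow (q = Kd*h^x):
  q = 2.2299 * 12.910^0.46832 = 7.388467 L/hr
Step 2 — total lateral flow: Q = 44 * 7.388467 = 325.0926 L/hr
Step 3 — wetted area: A = 44 * 0.71859 * 0.58362 = 18.45287 m^2
Step 4 — application rate: Q/A = 325.0926/18.45287 = 17.617 mm/hr
Therefore the application rate along the lateral = 17.617 mm/hr.


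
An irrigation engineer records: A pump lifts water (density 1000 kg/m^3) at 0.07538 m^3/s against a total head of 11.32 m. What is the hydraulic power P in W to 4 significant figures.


Approach: apply the hydraulic power relation, P = rho*g*Q*H.
P = 1000 * 9.81 * 0.07538 * 11.32 = 8371 W
Therefore the hydraulic power P = 8371 W.


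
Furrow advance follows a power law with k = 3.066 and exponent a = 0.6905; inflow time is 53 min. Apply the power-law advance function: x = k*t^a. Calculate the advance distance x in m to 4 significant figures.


x = 3.066 * 53^0.6905 = 47.55 m
Therefore the advance distance x = 47.55 m.


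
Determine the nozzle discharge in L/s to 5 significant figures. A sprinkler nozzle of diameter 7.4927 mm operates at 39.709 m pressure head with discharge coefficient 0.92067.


Approach: apply the orifice equation, Q = Cd*A*sqrt(2*g*h), A = pi*(d/2)^2.
A = pi*(7.4927e-3/2)^2 = 4.409269e-05 m^2
Q = 0.92067 * 4.409269e-05 * sqrt(2*9.81*39.709) * 1000 = 1.1331 L/s
Therefore the nozzle discharge = 1.1331 L/s.


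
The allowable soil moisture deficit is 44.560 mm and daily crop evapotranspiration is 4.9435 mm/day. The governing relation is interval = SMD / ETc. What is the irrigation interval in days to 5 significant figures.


interval = 44.560 / 4.9435 = 9.0139 days
Therefore the irrigation interval = 9.0139 days.


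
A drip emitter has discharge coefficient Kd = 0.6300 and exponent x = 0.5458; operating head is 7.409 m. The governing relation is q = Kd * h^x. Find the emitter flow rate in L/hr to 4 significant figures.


q = 0.6300 * 7.409^0.5458 = 1.880 L/hr
Therefore the emitter flow rate = 1.880 L/hr.


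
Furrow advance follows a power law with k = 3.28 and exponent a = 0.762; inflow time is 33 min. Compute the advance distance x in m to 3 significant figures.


Approach: apply the power-law advance function, x = k*t^a.
x = 3.28 * 33^0.762 = 47.1 m
Therefore the advance distance x = 47.1 m.


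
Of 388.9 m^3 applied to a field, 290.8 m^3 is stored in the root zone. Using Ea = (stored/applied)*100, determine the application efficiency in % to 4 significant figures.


Ea = (290.8/388.9)*100 = 74.78 %
Therefore the application efficiency = 74.78 %.


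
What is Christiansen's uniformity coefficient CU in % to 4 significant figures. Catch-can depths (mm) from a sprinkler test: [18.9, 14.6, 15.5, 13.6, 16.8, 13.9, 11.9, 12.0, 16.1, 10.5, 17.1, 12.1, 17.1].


Approach: apply Christiansen's uniformity coefficient, CU = (1 - mean_abs_deviation/mean)*100.
mean = 14.6231 mm
mean |d_i - mean| = 2.11716 mm
CU = (1 - 2.11716/14.6231)*100 = 85.52 %
Therefore Christiansen's uniformity coefficient CU = 85.52 %.


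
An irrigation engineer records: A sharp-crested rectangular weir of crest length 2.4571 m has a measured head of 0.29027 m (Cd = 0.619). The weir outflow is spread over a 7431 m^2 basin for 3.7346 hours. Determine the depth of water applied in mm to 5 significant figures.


Approach: apply the rectangular weir equation with a volume-to-depth conversion, Q = (2/3)*Cd*L*sqrt(2g)*H^1.5; d = Q*t/A * 1000.
Step 1 — weir discharge:
  Q = (2/3)*0.619*2.4571*sqrt(2*9.81)*0.29027^1.5 = 0.7023846 m^3/s
Step 2 — volume: V = 0.7023846 * 3.7346*3600 = 9443.251 m^3
Step 3 — depth: d = V/A * 1000 = 9443.251/7431 * 1000 = 1270.8 mm
Therefore the depth of water applied = 1270.8 mm.


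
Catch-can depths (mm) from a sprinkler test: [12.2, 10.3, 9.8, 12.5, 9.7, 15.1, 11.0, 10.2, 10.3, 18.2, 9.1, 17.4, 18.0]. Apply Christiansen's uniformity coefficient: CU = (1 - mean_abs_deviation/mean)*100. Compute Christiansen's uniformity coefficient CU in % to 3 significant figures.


mean = 12.600 mm
mean |d_i - mean| = 2.8154 mm
CU = (1 - 2.8154/12.600)*100 = 77.7 %
Therefore Christiansen's uniformity coefficient CU = 77.7 %.


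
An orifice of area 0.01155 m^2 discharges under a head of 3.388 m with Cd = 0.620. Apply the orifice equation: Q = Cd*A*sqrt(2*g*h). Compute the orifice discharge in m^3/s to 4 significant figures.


Q = 0.620 * 0.01155 * sqrt(2*9.81*3.388) = 0.05838 m^3/s
Therefore the orifice discharge = 0.05838 m^3/s.


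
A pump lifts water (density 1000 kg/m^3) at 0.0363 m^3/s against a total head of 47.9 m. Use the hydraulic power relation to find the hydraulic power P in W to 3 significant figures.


Approach: apply the hydraulic power relation, P = rho*g*Q*H.
P = 1000 * 9.81 * 0.0363 * 47.9 = 17100 W
Therefore the hydraulic power P = 17100 W.


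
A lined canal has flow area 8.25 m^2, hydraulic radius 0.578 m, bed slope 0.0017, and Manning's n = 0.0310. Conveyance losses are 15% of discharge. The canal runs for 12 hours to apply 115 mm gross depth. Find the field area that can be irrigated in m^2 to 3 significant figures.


Approach: apply Manning's equation with a conveyance and depth budget, Q = (1/n)*A*R^(2/3)*S^(1/2); Q_field = Q*(1-loss); Area = Q_field*t/(d/1000).
Step 1 — canal discharge (Manning's equation):
  Q = (1/0.0310) * 8.25 * 0.578^(2/3) * 0.0017^(1/2) = 7.6138 m^3/s
Step 2 — delivered flow: Q_field = 7.6138*(1 - 15/100) = 6.4717 m^3/s
Step 3 — volume delivered: V = 6.4717 * 12*3600 = 279580 m^3
Step 4 — area served: A = V / (depth/1000) = 279580 / 0.115 = 2430000 m^2
Therefore the field area that can be irrigated = 2430000 m^2.
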